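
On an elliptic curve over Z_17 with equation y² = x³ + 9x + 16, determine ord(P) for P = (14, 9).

7

2P: tangent at (14, 9): λ = (3·14² + 9)/(2·9) ≡ 2/1. 1⁻¹ ≡ 1 (mod 17), so λ ≡ 2·1 ≡ 2.
  x = λ² - 14 - 14 = 4 - 28 ≡ 10; y = λ·(14 - 10) - 9 ≡ 16. → (10, 16)
3P: (10, 16) + (14, 9). λ = (9 - 16)/(14 - 10) ≡ 10/4 mod 17. 4⁻¹ ≡ 13 (mod 17) since 4·13 = 52 ≡ 1, so λ ≡ 11.
  x = λ² - 10 - 14 = 121 - 24 ≡ 12; y = λ·(10 - 12) - 16 ≡ 13. → (12, 13)
4P: (12, 13) + (14, 9). λ = (9 - 13)/(14 - 12) ≡ 13/2 mod 17. 2⁻¹ ≡ 9 (mod 17), so λ ≡ 15.
  x = λ² - 12 - 14 = 225 - 26 ≡ 12; y = λ·(12 - 12) - 13 ≡ 4. → (12, 4)
5P: (12, 4) + (14, 9). λ = (9 - 4)/(14 - 12) ≡ 5/2 mod 17. 2⁻¹ ≡ 9 (mod 17), so λ ≡ 11.
  x = λ² - 12 - 14 = 121 - 26 ≡ 10; y = λ·(12 - 10) - 4 ≡ 1. → (10, 1)
6P: (10, 1) + (14, 9). λ = (9 - 1)/(14 - 10) ≡ 8/4 mod 17. 4⁻¹ ≡ 13 (mod 17), so λ ≡ 2.
  x = λ² - 10 - 14 = 4 - 24 ≡ 14; y = λ·(10 - 14) - 1 ≡ 8. → (14, 8)
7P: (14, 8) + (14, 9): same x and y₁ ≡ -y₂, so the sum is ∞.
7P = ∞, so the order is 7.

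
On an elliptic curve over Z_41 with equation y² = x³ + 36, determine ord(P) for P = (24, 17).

2P: tangent at (24, 17): λ = (3·24² + 0)/(2·17) ≡ 6/34. 34⁻¹ ≡ 35 (mod 41) since 34·35 = 1190 ≡ 1, so λ ≡ 6·35 ≡ 5.
  x = λ² - 24 - 24 = 25 - 48 ≡ 18; y = λ·(24 - 18) - 17 ≡ 13. → (18, 13)
3P: (18, 13) + (24, 17). λ = (17 - 13)/(24 - 18) ≡ 4/6 mod 41. 6⁻¹ ≡ 7 (mod 41), so λ ≡ 28.
  x = λ² - 18 - 24 = 784 - 42 ≡ 4; y = λ·(18 - 4) - 13 ≡ 10. → (4, 10)
4P: (4, 10) + (24, 17). λ = (17 - 10)/(24 - 4) ≡ 7/20 mod 41. 20⁻¹ ≡ 39 (mod 41), so λ ≡ 27.
  x = λ² - 4 - 24 = 729 - 28 ≡ 4; y = λ·(4 - 4) - 10 ≡ 31. → (4, 31)
5P: (4, 31) + (24, 17). λ = (17 - 31)/(24 - 4) ≡ 27/20 mod 41. 20⁻¹ ≡ 39 (mod 41), so λ ≡ 28.
  x = λ² - 4 - 24 = 784 - 28 ≡ 18; y = λ·(4 - 18) - 31 ≡ 28. → (18, 28)
6P: (18, 28) + (24, 17). λ = (17 - 28)/(24 - 18) ≡ 30/6 mod 41. 6⁻¹ ≡ 7 (mod 41), so λ ≡ 5.
  x = λ² - 18 - 24 = 25 - 42 ≡ 24; y = λ·(18 - 24) - 28 ≡ 24. → (24, 24)
7P: (24, 24) + (24, 17): same x and y₁ ≡ -y₂, so the sum is ∞.
7P = ∞, so the order is 7.

7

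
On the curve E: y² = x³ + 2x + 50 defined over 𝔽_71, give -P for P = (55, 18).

(55, 53)

-(55, 18) = (55, -18 mod 71) = (55, 53).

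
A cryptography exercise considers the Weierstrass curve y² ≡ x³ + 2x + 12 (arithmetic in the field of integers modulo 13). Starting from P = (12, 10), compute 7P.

(12, 3)

Double-and-add on 7 = (111)₂. Start with P = (12, 10) for the leading 1-bit.
double: tangent at (12, 10): λ = (3·12² + 2)/(2·10) ≡ 5/7. 7⁻¹ ≡ 2 (mod 13), so λ ≡ 5·2 ≡ 10.
  x = λ² - 12 - 12 = 100 - 24 ≡ 11; y = λ·(12 - 11) - 10 ≡ 0. → (11, 0)
add P: (11, 0) + (12, 10). λ = (10 - 0)/(12 - 11) ≡ 10/1 mod 13. 1⁻¹ ≡ 1 (mod 13), so λ ≡ 10.
  x = λ² - 11 - 12 = 100 - 23 ≡ 12; y = λ·(11 - 12) - 0 ≡ 3. → (12, 3)
double: tangent at (12, 3): λ = (3·12² + 2)/(2·3) ≡ 5/6. 6⁻¹ ≡ 11 (mod 13), so λ ≡ 5·11 ≡ 3.
  x = λ² - 12 - 12 = 9 - 24 ≡ 11; y = λ·(12 - 11) - 3 ≡ 0. → (11, 0)
add P: (11, 0) + (12, 10). λ = (10 - 0)/(12 - 11) ≡ 10/1 mod 13. 1⁻¹ ≡ 1 (mod 13), so λ ≡ 10.
  x = λ² - 11 - 12 = 100 - 23 ≡ 12; y = λ·(11 - 12) - 0 ≡ 3. → (12, 3)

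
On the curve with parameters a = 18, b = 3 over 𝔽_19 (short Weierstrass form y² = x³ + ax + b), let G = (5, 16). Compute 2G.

(7, 15)

tangent at (5, 16): λ = (3·5² + 18)/(2·16) ≡ 17/13. 13⁻¹ ≡ 3 (mod 19) since 13·3 = 39 ≡ 1, so λ ≡ 17·3 ≡ 13.
  x = λ² - 5 - 5 = 169 - 10 ≡ 7; y = λ·(5 - 7) - 16 ≡ 15. → (7, 15)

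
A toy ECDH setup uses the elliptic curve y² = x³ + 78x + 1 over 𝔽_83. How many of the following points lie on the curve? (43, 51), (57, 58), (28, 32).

(43, 51): 51² ≡ 28, rhs ≡ 28 → on.
(57, 58): 58² ≡ 44, rhs ≡ 68 → off.
(28, 32): 32² ≡ 28, rhs ≡ 67 → off.

1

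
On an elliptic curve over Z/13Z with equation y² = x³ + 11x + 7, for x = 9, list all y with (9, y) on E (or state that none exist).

4, 9

x³ + 11x + 7 = 835 ≡ 3 (mod 13).
Square roots of 3 mod 13: 4 and 9 (since 4² = 16 ≡ 3).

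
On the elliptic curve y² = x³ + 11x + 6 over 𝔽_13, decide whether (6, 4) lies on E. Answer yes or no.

y² = 4² ≡ 3; x³ + 11x + 6 = 288 ≡ 2 (mod 13). 3 ≠ 2.

no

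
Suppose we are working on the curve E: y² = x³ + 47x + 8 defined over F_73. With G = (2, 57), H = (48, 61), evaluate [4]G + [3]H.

First 4G:
Double-and-add on 4 = (100)₂. Start with G = (2, 57) for the leading 1-bit.
double: tangent at (2, 57): λ = (3·2² + 47)/(2·57) ≡ 59/41. 41⁻¹ ≡ 57 (mod 73), so λ ≡ 59·57 ≡ 5.
  x = λ² - 2 - 2 = 25 - 4 ≡ 21; y = λ·(2 - 21) - 57 ≡ 67. → (21, 67)
double: tangent at (21, 67): λ = (3·21² + 47)/(2·67) ≡ 56/61. 61⁻¹ ≡ 6 (mod 73), so λ ≡ 56·6 ≡ 44.
  x = λ² - 21 - 21 = 1936 - 42 ≡ 69; y = λ·(21 - 69) - 67 ≡ 11. → (69, 11)
4G = (69, 11).
Next 3H:
Repeated addition: build up to 3H.
2H: tangent at (48, 61): λ = (3·48² + 47)/(2·61) ≡ 24/49. 49⁻¹ ≡ 3 (mod 73), so λ ≡ 24·3 ≡ 72.
  x = λ² - 48 - 48 = 5184 - 96 ≡ 51; y = λ·(48 - 51) - 61 ≡ 15. → (51, 15)
3H: (51, 15) + (48, 61). λ = (61 - 15)/(48 - 51) ≡ 46/70 mod 73. 70⁻¹ ≡ 24 (mod 73), so λ ≡ 9.
  x = λ² - 51 - 48 = 81 - 99 ≡ 55; y = λ·(51 - 55) - 15 ≡ 22. → (55, 22)
3H = (55, 22).
Finally 4G + 3H:
(69, 11) + (55, 22). λ = (22 - 11)/(55 - 69) ≡ 11/59 mod 73. 59⁻¹ ≡ 26 (mod 73) since 59·26 = 1534 ≡ 1, so λ ≡ 67.
  x = λ² - 69 - 55 = 4489 - 124 ≡ 58; y = λ·(69 - 58) - 11 ≡ 69. → (58, 69)

(58, 69)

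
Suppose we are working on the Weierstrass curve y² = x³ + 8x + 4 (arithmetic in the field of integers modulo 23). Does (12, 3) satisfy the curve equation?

y² = 3² ≡ 9; x³ + 8x + 4 = 1828 ≡ 11 (mod 23). 9 ≠ 11.

no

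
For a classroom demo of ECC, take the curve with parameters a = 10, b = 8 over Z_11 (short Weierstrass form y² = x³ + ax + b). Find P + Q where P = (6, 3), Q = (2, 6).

(7, 6)

(6, 3) + (2, 6). λ = (6 - 3)/(2 - 6) ≡ 3/7 mod 11. 7⁻¹ ≡ 8 (mod 11) since 7·8 = 56 ≡ 1, so λ ≡ 2.
  x = λ² - 6 - 2 = 4 - 8 ≡ 7; y = λ·(6 - 7) - 3 ≡ 6. → (7, 6)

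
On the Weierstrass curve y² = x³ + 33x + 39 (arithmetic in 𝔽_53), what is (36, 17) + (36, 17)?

tangent at (36, 17): λ = (3·36² + 33)/(2·17) ≡ 52/34. 34⁻¹ ≡ 39 (mod 53) since 34·39 = 1326 ≡ 1, so λ ≡ 52·39 ≡ 14.
  x = λ² - 36 - 36 = 196 - 72 ≡ 18; y = λ·(36 - 18) - 17 ≡ 23. → (18, 23)

(18, 23)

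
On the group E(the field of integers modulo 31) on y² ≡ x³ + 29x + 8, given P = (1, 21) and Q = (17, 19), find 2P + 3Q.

(0, 15)

First 2P:
Repeated addition: build up to 2P.
2P: tangent at (1, 21): λ = (3·1² + 29)/(2·21) ≡ 1/11. 11⁻¹ ≡ 17 (mod 31) since 11·17 = 187 ≡ 1, so λ ≡ 1·17 ≡ 17.
  x = λ² - 1 - 1 = 289 - 2 ≡ 8; y = λ·(1 - 8) - 21 ≡ 15. → (8, 15)
2P = (8, 15).
Next 3Q:
Repeated addition: build up to 3Q.
2Q: tangent at (17, 19): λ = (3·17² + 29)/(2·19) ≡ 28/7. 7⁻¹ ≡ 9 (mod 31), so λ ≡ 28·9 ≡ 4.
  x = λ² - 17 - 17 = 16 - 34 ≡ 13; y = λ·(17 - 13) - 19 ≡ 28. → (13, 28)
3Q: (13, 28) + (17, 19). λ = (19 - 28)/(17 - 13) ≡ 22/4 mod 31. 4⁻¹ ≡ 8 (mod 31) since 4·8 = 32 ≡ 1, so λ ≡ 21.
  x = λ² - 13 - 17 = 441 - 30 ≡ 8; y = λ·(13 - 8) - 28 ≡ 15. → (8, 15)
3Q = (8, 15).
Finally 2P + 3Q:
tangent at (8, 15): λ = (3·8² + 29)/(2·15) ≡ 4/30. 30⁻¹ ≡ 30 (mod 31) since 30·30 = 900 ≡ 1, so λ ≡ 4·30 ≡ 27.
  x = λ² - 8 - 8 = 729 - 16 ≡ 0; y = λ·(8 - 0) - 15 ≡ 15. → (0, 15)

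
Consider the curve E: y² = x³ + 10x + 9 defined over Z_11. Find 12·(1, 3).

Write Q = (1, 3).
Repeated addition: build up to 12Q.
2Q: tangent at (1, 3): λ = (3·1² + 10)/(2·3) ≡ 2/6. 6⁻¹ ≡ 2 (mod 11), so λ ≡ 2·2 ≡ 4.
  x = λ² - 1 - 1 = 16 - 2 ≡ 3; y = λ·(1 - 3) - 3 ≡ 0. → (3, 0)
3Q: (3, 0) + (1, 3). λ = (3 - 0)/(1 - 3) ≡ 3/9 mod 11. 9⁻¹ ≡ 5 (mod 11), so λ ≡ 4.
  x = λ² - 3 - 1 = 16 - 4 ≡ 1; y = λ·(3 - 1) - 0 ≡ 8. → (1, 8)
4Q: (1, 8) + (1, 3): same x and y₁ ≡ -y₂, so the sum is the point at infinity.
5Q: the point at infinity + (1, 3) = (1, 3) (identity).
6Q: tangent at (1, 3): λ = (3·1² + 10)/(2·3) ≡ 2/6. 6⁻¹ ≡ 2 (mod 11), so λ ≡ 2·2 ≡ 4.
  x = λ² - 1 - 1 = 16 - 2 ≡ 3; y = λ·(1 - 3) - 3 ≡ 0. → (3, 0)
7Q: (3, 0) + (1, 3). λ = (3 - 0)/(1 - 3) ≡ 3/9 mod 11. 9⁻¹ ≡ 5 (mod 11) since 9·5 = 45 ≡ 1, so λ ≡ 4.
  x = λ² - 3 - 1 = 16 - 4 ≡ 1; y = λ·(3 - 1) - 0 ≡ 8. → (1, 8)
8Q: (1, 8) + (1, 3): same x and y₁ ≡ -y₂, so the sum is the point at infinity.
9Q: the point at infinity + (1, 3) = (1, 3) (identity).
10Q: tangent at (1, 3): λ = (3·1² + 10)/(2·3) ≡ 2/6. 6⁻¹ ≡ 2 (mod 11) since 6·2 = 12 ≡ 1, so λ ≡ 2·2 ≡ 4.
  x = λ² - 1 - 1 = 16 - 2 ≡ 3; y = λ·(1 - 3) - 3 ≡ 0. → (3, 0)
11Q: (3, 0) + (1, 3). λ = (3 - 0)/(1 - 3) ≡ 3/9 mod 11. 9⁻¹ ≡ 5 (mod 11), so λ ≡ 4.
  x = λ² - 3 - 1 = 16 - 4 ≡ 1; y = λ·(3 - 1) - 0 ≡ 8. → (1, 8)
12Q: (1, 8) + (1, 3): same x and y₁ ≡ -y₂, so the sum is the point at infinity.

O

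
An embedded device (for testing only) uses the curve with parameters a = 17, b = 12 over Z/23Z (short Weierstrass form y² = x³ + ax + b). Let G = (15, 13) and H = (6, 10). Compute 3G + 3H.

First 3G:
Repeated addition: build up to 3G.
2G: tangent at (15, 13): λ = (3·15² + 17)/(2·13) ≡ 2/3. 3⁻¹ ≡ 8 (mod 23) since 3·8 = 24 ≡ 1, so λ ≡ 2·8 ≡ 16.
  x = λ² - 15 - 15 = 256 - 30 ≡ 19; y = λ·(15 - 19) - 13 ≡ 15. → (19, 15)
3G: (19, 15) + (15, 13). λ = (13 - 15)/(15 - 19) ≡ 21/19 mod 23. 19⁻¹ ≡ 17 (mod 23), so λ ≡ 12.
  x = λ² - 19 - 15 = 144 - 34 ≡ 18; y = λ·(19 - 18) - 15 ≡ 20. → (18, 20)
3G = (18, 20).
Next 3H:
Repeated addition: build up to 3H.
2H: tangent at (6, 10): λ = (3·6² + 17)/(2·10) ≡ 10/20. 20⁻¹ ≡ 15 (mod 23) since 20·15 = 300 ≡ 1, so λ ≡ 10·15 ≡ 12.
  x = λ² - 6 - 6 = 144 - 12 ≡ 17; y = λ·(6 - 17) - 10 ≡ 19. → (17, 19)
3H: (17, 19) + (6, 10). λ = (10 - 19)/(6 - 17) ≡ 14/12 mod 23. 12⁻¹ ≡ 2 (mod 23), so λ ≡ 5.
  x = λ² - 17 - 6 = 25 - 23 ≡ 2; y = λ·(17 - 2) - 19 ≡ 10. → (2, 10)
3H = (2, 10).
Finally 3G + 3H:
(18, 20) + (2, 10). λ = (10 - 20)/(2 - 18) ≡ 13/7 mod 23. 7⁻¹ ≡ 10 (mod 23), so λ ≡ 15.
  x = λ² - 18 - 2 = 225 - 20 ≡ 21; y = λ·(18 - 21) - 20 ≡ 4. → (21, 4)

(21, 4)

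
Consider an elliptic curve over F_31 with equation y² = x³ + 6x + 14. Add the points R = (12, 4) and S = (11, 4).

(12, 4) + (11, 4). λ = (4 - 4)/(11 - 12) ≡ 0/30 mod 31. 30⁻¹ ≡ 30 (mod 31) since 30·30 = 900 ≡ 1, so λ ≡ 0.
  x = λ² - 12 - 11 = 0 - 23 ≡ 8; y = λ·(12 - 8) - 4 ≡ 27. → (8, 27)

(8, 27)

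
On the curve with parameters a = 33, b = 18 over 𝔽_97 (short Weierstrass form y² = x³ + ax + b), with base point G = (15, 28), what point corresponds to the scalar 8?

Double-and-add on 8 = (1000)₂. Start with G = (15, 28) for the leading 1-bit.
double: tangent at (15, 28): λ = (3·15² + 33)/(2·28) ≡ 29/56. 56⁻¹ ≡ 26 (mod 97), so λ ≡ 29·26 ≡ 75.
  x = λ² - 15 - 15 = 5625 - 30 ≡ 66; y = λ·(15 - 66) - 28 ≡ 27. → (66, 27)
double: tangent at (66, 27): λ = (3·66² + 33)/(2·27) ≡ 6/54. 54⁻¹ ≡ 9 (mod 97) since 54·9 = 486 ≡ 1, so λ ≡ 6·9 ≡ 54.
  x = λ² - 66 - 66 = 2916 - 132 ≡ 68; y = λ·(66 - 68) - 27 ≡ 59. → (68, 59)
double: tangent at (68, 59): λ = (3·68² + 33)/(2·59) ≡ 34/21. 21⁻¹ ≡ 37 (mod 97), so λ ≡ 34·37 ≡ 94.
  x = λ² - 68 - 68 = 8836 - 136 ≡ 67; y = λ·(68 - 67) - 59 ≡ 35. → (67, 35)

(67, 35)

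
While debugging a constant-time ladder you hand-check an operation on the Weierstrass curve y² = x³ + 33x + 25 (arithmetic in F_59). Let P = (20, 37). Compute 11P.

(20, 37)

Repeated addition: build up to 11P.
2P: tangent at (20, 37): λ = (3·20² + 33)/(2·37) ≡ 53/15. 15⁻¹ ≡ 4 (mod 59), so λ ≡ 53·4 ≡ 35.
  x = λ² - 20 - 20 = 1225 - 40 ≡ 5; y = λ·(20 - 5) - 37 ≡ 16. → (5, 16)
3P: (5, 16) + (20, 37). λ = (37 - 16)/(20 - 5) ≡ 21/15 mod 59. 15⁻¹ ≡ 4 (mod 59), so λ ≡ 25.
  x = λ² - 5 - 20 = 625 - 25 ≡ 10; y = λ·(5 - 10) - 16 ≡ 36. → (10, 36)
4P: (10, 36) + (20, 37). λ = (37 - 36)/(20 - 10) ≡ 1/10 mod 59. 10⁻¹ ≡ 6 (mod 59), so λ ≡ 6.
  x = λ² - 10 - 20 = 36 - 30 ≡ 6; y = λ·(10 - 6) - 36 ≡ 47. → (6, 47)
5P: (6, 47) + (20, 37). λ = (37 - 47)/(20 - 6) ≡ 49/14 mod 59. 14⁻¹ ≡ 38 (mod 59), so λ ≡ 33.
  x = λ² - 6 - 20 = 1089 - 26 ≡ 1; y = λ·(6 - 1) - 47 ≡ 0. → (1, 0)
6P: (1, 0) + (20, 37). λ = (37 - 0)/(20 - 1) ≡ 37/19 mod 59. 19⁻¹ ≡ 28 (mod 59) since 19·28 = 532 ≡ 1, so λ ≡ 33.
  x = λ² - 1 - 20 = 1089 - 21 ≡ 6; y = λ·(1 - 6) - 0 ≡ 12. → (6, 12)
7P: (6, 12) + (20, 37). λ = (37 - 12)/(20 - 6) ≡ 25/14 mod 59. 14⁻¹ ≡ 38 (mod 59), so λ ≡ 6.
  x = λ² - 6 - 20 = 36 - 26 ≡ 10; y = λ·(6 - 10) - 12 ≡ 23. → (10, 23)
8P: (10, 23) + (20, 37). λ = (37 - 23)/(20 - 10) ≡ 14/10 mod 59. 10⁻¹ ≡ 6 (mod 59), so λ ≡ 25.
  x = λ² - 10 - 20 = 625 - 30 ≡ 5; y = λ·(10 - 5) - 23 ≡ 43. → (5, 43)
9P: (5, 43) + (20, 37). λ = (37 - 43)/(20 - 5) ≡ 53/15 mod 59. 15⁻¹ ≡ 4 (mod 59) since 15·4 = 60 ≡ 1, so λ ≡ 35.
  x = λ² - 5 - 20 = 1225 - 25 ≡ 20; y = λ·(5 - 20) - 43 ≡ 22. → (20, 22)
10P: (20, 22) + (20, 37): same x and y₁ ≡ -y₂, so the sum is 𝒪.
11P: 𝒪 + (20, 37) = (20, 37) (identity).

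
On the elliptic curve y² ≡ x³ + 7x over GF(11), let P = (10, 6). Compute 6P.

O

Repeated addition: build up to 6P.
2P: tangent at (10, 6): λ = (3·10² + 7)/(2·6) ≡ 10/1. 1⁻¹ ≡ 1 (mod 11) since 1·1 = 1 ≡ 1, so λ ≡ 10·1 ≡ 10.
  x = λ² - 10 - 10 = 100 - 20 ≡ 3; y = λ·(10 - 3) - 6 ≡ 9. → (3, 9)
3P: (3, 9) + (10, 6). λ = (6 - 9)/(10 - 3) ≡ 8/7 mod 11. 7⁻¹ ≡ 8 (mod 11), so λ ≡ 9.
  x = λ² - 3 - 10 = 81 - 13 ≡ 2; y = λ·(3 - 2) - 9 ≡ 0. → (2, 0)
4P: (2, 0) + (10, 6). λ = (6 - 0)/(10 - 2) ≡ 6/8 mod 11. 8⁻¹ ≡ 7 (mod 11), so λ ≡ 9.
  x = λ² - 2 - 10 = 81 - 12 ≡ 3; y = λ·(2 - 3) - 0 ≡ 2. → (3, 2)
5P: (3, 2) + (10, 6). λ = (6 - 2)/(10 - 3) ≡ 4/7 mod 11. 7⁻¹ ≡ 8 (mod 11), so λ ≡ 10.
  x = λ² - 3 - 10 = 100 - 13 ≡ 10; y = λ·(3 - 10) - 2 ≡ 5. → (10, 5)
6P: (10, 5) + (10, 6): same x and y₁ ≡ -y₂, so the sum is 𝒪.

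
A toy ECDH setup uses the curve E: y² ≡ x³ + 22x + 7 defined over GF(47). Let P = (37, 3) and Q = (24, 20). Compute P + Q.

(37, 3) + (24, 20). λ = (20 - 3)/(24 - 37) ≡ 17/34 mod 47. 34⁻¹ ≡ 18 (mod 47), so λ ≡ 24.
  x = λ² - 37 - 24 = 576 - 61 ≡ 45; y = λ·(37 - 45) - 3 ≡ 40. → (45, 40)

(45, 40)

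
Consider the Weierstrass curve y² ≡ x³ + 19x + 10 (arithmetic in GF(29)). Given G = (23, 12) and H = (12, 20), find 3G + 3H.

First 3G:
Repeated addition: build up to 3G.
2G: tangent at (23, 12): λ = (3·23² + 19)/(2·12) ≡ 11/24. 24⁻¹ ≡ 23 (mod 29) since 24·23 = 552 ≡ 1, so λ ≡ 11·23 ≡ 21.
  x = λ² - 23 - 23 = 441 - 46 ≡ 18; y = λ·(23 - 18) - 12 ≡ 6. → (18, 6)
3G: (18, 6) + (23, 12). λ = (12 - 6)/(23 - 18) ≡ 6/5 mod 29. 5⁻¹ ≡ 6 (mod 29), so λ ≡ 7.
  x = λ² - 18 - 23 = 49 - 41 ≡ 8; y = λ·(18 - 8) - 6 ≡ 6. → (8, 6)
3G = (8, 6).
Next 3H:
Repeated addition: build up to 3H.
2H: tangent at (12, 20): λ = (3·12² + 19)/(2·20) ≡ 16/11. 11⁻¹ ≡ 8 (mod 29), so λ ≡ 16·8 ≡ 12.
  x = λ² - 12 - 12 = 144 - 24 ≡ 4; y = λ·(12 - 4) - 20 ≡ 18. → (4, 18)
3H: (4, 18) + (12, 20). λ = (20 - 18)/(12 - 4) ≡ 2/8 mod 29. 8⁻¹ ≡ 11 (mod 29), so λ ≡ 22.
  x = λ² - 4 - 12 = 484 - 16 ≡ 4; y = λ·(4 - 4) - 18 ≡ 11. → (4, 11)
3H = (4, 11).
Finally 3G + 3H:
(8, 6) + (4, 11). λ = (11 - 6)/(4 - 8) ≡ 5/25 mod 29. 25⁻¹ ≡ 7 (mod 29), so λ ≡ 6.
  x = λ² - 8 - 4 = 36 - 12 ≡ 24; y = λ·(8 - 24) - 6 ≡ 14. → (24, 14)

(24, 14)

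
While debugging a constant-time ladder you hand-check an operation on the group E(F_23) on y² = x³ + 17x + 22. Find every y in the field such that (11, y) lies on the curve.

x³ + 17x + 22 = 1540 ≡ 22 (mod 23).
22 is a non-residue mod 23; no y exists.

none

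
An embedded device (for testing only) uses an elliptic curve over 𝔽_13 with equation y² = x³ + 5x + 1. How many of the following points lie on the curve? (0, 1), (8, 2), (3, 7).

1

(0, 1): 1² ≡ 1, rhs ≡ 1 → on.
(8, 2): 2² ≡ 4, rhs ≡ 7 → off.
(3, 7): 7² ≡ 10, rhs ≡ 4 → off.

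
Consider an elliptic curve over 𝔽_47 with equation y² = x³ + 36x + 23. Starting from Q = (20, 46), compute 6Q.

Repeated addition: build up to 6Q.
2Q: tangent at (20, 46): λ = (3·20² + 36)/(2·46) ≡ 14/45. 45⁻¹ ≡ 23 (mod 47), so λ ≡ 14·23 ≡ 40.
  x = λ² - 20 - 20 = 1600 - 40 ≡ 9; y = λ·(20 - 9) - 46 ≡ 18. → (9, 18)
3Q: (9, 18) + (20, 46). λ = (46 - 18)/(20 - 9) ≡ 28/11 mod 47. 11⁻¹ ≡ 30 (mod 47), so λ ≡ 41.
  x = λ² - 9 - 20 = 1681 - 29 ≡ 7; y = λ·(9 - 7) - 18 ≡ 17. → (7, 17)
4Q: (7, 17) + (20, 46). λ = (46 - 17)/(20 - 7) ≡ 29/13 mod 47. 13⁻¹ ≡ 29 (mod 47) since 13·29 = 377 ≡ 1, so λ ≡ 42.
  x = λ² - 7 - 20 = 1764 - 27 ≡ 45; y = λ·(7 - 45) - 17 ≡ 32. → (45, 32)
5Q: (45, 32) + (20, 46). λ = (46 - 32)/(20 - 45) ≡ 14/22 mod 47. 22⁻¹ ≡ 15 (mod 47) since 22·15 = 330 ≡ 1, so λ ≡ 22.
  x = λ² - 45 - 20 = 484 - 65 ≡ 43; y = λ·(45 - 43) - 32 ≡ 12. → (43, 12)
6Q: (43, 12) + (20, 46). λ = (46 - 12)/(20 - 43) ≡ 34/24 mod 47. 24⁻¹ ≡ 2 (mod 47) since 24·2 = 48 ≡ 1, so λ ≡ 21.
  x = λ² - 43 - 20 = 441 - 63 ≡ 2; y = λ·(43 - 2) - 12 ≡ 3. → (2, 3)

(2, 3)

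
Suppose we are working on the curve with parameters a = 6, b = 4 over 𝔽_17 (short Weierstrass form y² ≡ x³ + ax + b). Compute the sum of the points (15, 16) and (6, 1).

(15, 16) + (6, 1). λ = (1 - 16)/(6 - 15) ≡ 2/8 mod 17. 8⁻¹ ≡ 15 (mod 17), so λ ≡ 13.
  x = λ² - 15 - 6 = 169 - 21 ≡ 12; y = λ·(15 - 12) - 16 ≡ 6. → (12, 6)

(12, 6)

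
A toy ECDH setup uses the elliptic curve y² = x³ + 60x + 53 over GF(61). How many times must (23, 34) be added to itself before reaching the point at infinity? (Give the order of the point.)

6

2P: tangent at (23, 34): λ = (3·23² + 60)/(2·34) ≡ 0/7. 7⁻¹ ≡ 35 (mod 61) since 7·35 = 245 ≡ 1, so λ ≡ 0·35 ≡ 0.
  x = λ² - 23 - 23 = 0 - 46 ≡ 15; y = λ·(23 - 15) - 34 ≡ 27. → (15, 27)
3P: (15, 27) + (23, 34). λ = (34 - 27)/(23 - 15) ≡ 7/8 mod 61. 8⁻¹ ≡ 23 (mod 61) since 8·23 = 184 ≡ 1, so λ ≡ 39.
  x = λ² - 15 - 23 = 1521 - 38 ≡ 19; y = λ·(15 - 19) - 27 ≡ 0. → (19, 0)
4P: (19, 0) + (23, 34). λ = (34 - 0)/(23 - 19) ≡ 34/4 mod 61. 4⁻¹ ≡ 46 (mod 61) since 4·46 = 184 ≡ 1, so λ ≡ 39.
  x = λ² - 19 - 23 = 1521 - 42 ≡ 15; y = λ·(19 - 15) - 0 ≡ 34. → (15, 34)
5P: (15, 34) + (23, 34). λ = (34 - 34)/(23 - 15) ≡ 0/8 mod 61. 8⁻¹ ≡ 23 (mod 61), so λ ≡ 0.
  x = λ² - 15 - 23 = 0 - 38 ≡ 23; y = λ·(15 - 23) - 34 ≡ 27. → (23, 27)
6P: (23, 27) + (23, 34): same x and y₁ ≡ -y₂, so the sum is the point at infinity.
6P = the point at infinity, so the order is 6.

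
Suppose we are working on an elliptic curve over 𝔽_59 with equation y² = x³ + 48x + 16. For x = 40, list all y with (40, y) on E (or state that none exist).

none

x³ + 48x + 16 = 65936 ≡ 33 (mod 59).
33 is a non-residue mod 59; no y exists.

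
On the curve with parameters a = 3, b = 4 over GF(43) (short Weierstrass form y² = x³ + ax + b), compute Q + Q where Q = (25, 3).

(8, 29)

tangent at (25, 3): λ = (3·25² + 3)/(2·3) ≡ 29/6. 6⁻¹ ≡ 36 (mod 43), so λ ≡ 29·36 ≡ 12.
  x = λ² - 25 - 25 = 144 - 50 ≡ 8; y = λ·(25 - 8) - 3 ≡ 29. → (8, 29)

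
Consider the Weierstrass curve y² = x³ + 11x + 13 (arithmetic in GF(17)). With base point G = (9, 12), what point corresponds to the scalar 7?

(4, 6)

Repeated addition: build up to 7G.
2G: tangent at (9, 12): λ = (3·9² + 11)/(2·12) ≡ 16/7. 7⁻¹ ≡ 5 (mod 17) since 7·5 = 35 ≡ 1, so λ ≡ 16·5 ≡ 12.
  x = λ² - 9 - 9 = 144 - 18 ≡ 7; y = λ·(9 - 7) - 12 ≡ 12. → (7, 12)
3G: (7, 12) + (9, 12). λ = (12 - 12)/(9 - 7) ≡ 0/2 mod 17. 2⁻¹ ≡ 9 (mod 17) since 2·9 = 18 ≡ 1, so λ ≡ 0.
  x = λ² - 7 - 9 = 0 - 16 ≡ 1; y = λ·(7 - 1) - 12 ≡ 5. → (1, 5)
4G: (1, 5) + (9, 12). λ = (12 - 5)/(9 - 1) ≡ 7/8 mod 17. 8⁻¹ ≡ 15 (mod 17) since 8·15 = 120 ≡ 1, so λ ≡ 3.
  x = λ² - 1 - 9 = 9 - 10 ≡ 16; y = λ·(1 - 16) - 5 ≡ 1. → (16, 1)
5G: (16, 1) + (9, 12). λ = (12 - 1)/(9 - 16) ≡ 11/10 mod 17. 10⁻¹ ≡ 12 (mod 17) since 10·12 = 120 ≡ 1, so λ ≡ 13.
  x = λ² - 16 - 9 = 169 - 25 ≡ 8; y = λ·(16 - 8) - 1 ≡ 1. → (8, 1)
6G: (8, 1) + (9, 12). λ = (12 - 1)/(9 - 8) ≡ 11/1 mod 17. 1⁻¹ ≡ 1 (mod 17), so λ ≡ 11.
  x = λ² - 8 - 9 = 121 - 17 ≡ 2; y = λ·(8 - 2) - 1 ≡ 14. → (2, 14)
7G: (2, 14) + (9, 12). λ = (12 - 14)/(9 - 2) ≡ 15/7 mod 17. 7⁻¹ ≡ 5 (mod 17), so λ ≡ 7.
  x = λ² - 2 - 9 = 49 - 11 ≡ 4; y = λ·(2 - 4) - 14 ≡ 6. → (4, 6)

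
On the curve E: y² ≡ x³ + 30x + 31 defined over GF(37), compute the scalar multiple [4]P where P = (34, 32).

Repeated addition: build up to 4P.
2P: tangent at (34, 32): λ = (3·34² + 30)/(2·32) ≡ 20/27. 27⁻¹ ≡ 11 (mod 37), so λ ≡ 20·11 ≡ 35.
  x = λ² - 34 - 34 = 1225 - 68 ≡ 10; y = λ·(34 - 10) - 32 ≡ 31. → (10, 31)
3P: (10, 31) + (34, 32). λ = (32 - 31)/(34 - 10) ≡ 1/24 mod 37. 24⁻¹ ≡ 17 (mod 37), so λ ≡ 17.
  x = λ² - 10 - 34 = 289 - 44 ≡ 23; y = λ·(10 - 23) - 31 ≡ 7. → (23, 7)
4P: (23, 7) + (34, 32). λ = (32 - 7)/(34 - 23) ≡ 25/11 mod 37. 11⁻¹ ≡ 27 (mod 37), so λ ≡ 9.
  x = λ² - 23 - 34 = 81 - 57 ≡ 24; y = λ·(23 - 24) - 7 ≡ 21. → (24, 21)

(24, 21)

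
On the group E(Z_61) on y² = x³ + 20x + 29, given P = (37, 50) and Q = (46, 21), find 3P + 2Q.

(44, 12)

First 3P:
Repeated addition: build up to 3P.
2P: tangent at (37, 50): λ = (3·37² + 20)/(2·50) ≡ 40/39. 39⁻¹ ≡ 36 (mod 61), so λ ≡ 40·36 ≡ 37.
  x = λ² - 37 - 37 = 1369 - 74 ≡ 14; y = λ·(37 - 14) - 50 ≡ 8. → (14, 8)
3P: (14, 8) + (37, 50). λ = (50 - 8)/(37 - 14) ≡ 42/23 mod 61. 23⁻¹ ≡ 8 (mod 61) since 23·8 = 184 ≡ 1, so λ ≡ 31.
  x = λ² - 14 - 37 = 961 - 51 ≡ 56; y = λ·(14 - 56) - 8 ≡ 32. → (56, 32)
3P = (56, 32).
Next 2Q:
Repeated addition: build up to 2Q.
2Q: tangent at (46, 21): λ = (3·46² + 20)/(2·21) ≡ 24/42. 42⁻¹ ≡ 16 (mod 61), so λ ≡ 24·16 ≡ 18.
  x = λ² - 46 - 46 = 324 - 92 ≡ 49; y = λ·(46 - 49) - 21 ≡ 47. → (49, 47)
2Q = (49, 47).
Finally 3P + 2Q:
(56, 32) + (49, 47). λ = (47 - 32)/(49 - 56) ≡ 15/54 mod 61. 54⁻¹ ≡ 26 (mod 61) since 54·26 = 1404 ≡ 1, so λ ≡ 24.
  x = λ² - 56 - 49 = 576 - 105 ≡ 44; y = λ·(56 - 44) - 32 ≡ 12. → (44, 12)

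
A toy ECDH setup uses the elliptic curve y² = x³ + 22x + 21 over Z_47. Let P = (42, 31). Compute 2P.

tangent at (42, 31): λ = (3·42² + 22)/(2·31) ≡ 3/15. 15⁻¹ ≡ 22 (mod 47), so λ ≡ 3·22 ≡ 19.
  x = λ² - 42 - 42 = 361 - 84 ≡ 42; y = λ·(42 - 42) - 31 ≡ 16. → (42, 16)

(42, 16)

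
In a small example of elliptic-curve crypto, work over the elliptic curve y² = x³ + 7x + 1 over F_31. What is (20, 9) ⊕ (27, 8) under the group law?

(3, 24)

(20, 9) + (27, 8). λ = (8 - 9)/(27 - 20) ≡ 30/7 mod 31. 7⁻¹ ≡ 9 (mod 31), so λ ≡ 22.
  x = λ² - 20 - 27 = 484 - 47 ≡ 3; y = λ·(20 - 3) - 9 ≡ 24. → (3, 24)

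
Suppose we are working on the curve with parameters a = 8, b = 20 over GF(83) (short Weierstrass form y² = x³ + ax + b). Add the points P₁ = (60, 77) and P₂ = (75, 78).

(60, 77) + (75, 78). λ = (78 - 77)/(75 - 60) ≡ 1/15 mod 83. 15⁻¹ ≡ 72 (mod 83) since 15·72 = 1080 ≡ 1, so λ ≡ 72.
  x = λ² - 60 - 75 = 5184 - 135 ≡ 69; y = λ·(60 - 69) - 77 ≡ 22. → (69, 22)

(69, 22)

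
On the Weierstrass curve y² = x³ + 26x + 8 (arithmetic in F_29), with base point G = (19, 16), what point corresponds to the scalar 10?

(19, 16)

Repeated addition: build up to 10G.
2G: tangent at (19, 16): λ = (3·19² + 26)/(2·16) ≡ 7/3. 3⁻¹ ≡ 10 (mod 29), so λ ≡ 7·10 ≡ 12.
  x = λ² - 19 - 19 = 144 - 38 ≡ 19; y = λ·(19 - 19) - 16 ≡ 13. → (19, 13)
3G: (19, 13) + (19, 16): same x and y₁ ≡ -y₂, so the sum is O.
4G: O + (19, 16) = (19, 16) (identity).
5G: tangent at (19, 16): λ = (3·19² + 26)/(2·16) ≡ 7/3. 3⁻¹ ≡ 10 (mod 29), so λ ≡ 7·10 ≡ 12.
  x = λ² - 19 - 19 = 144 - 38 ≡ 19; y = λ·(19 - 19) - 16 ≡ 13. → (19, 13)
6G: (19, 13) + (19, 16): same x and y₁ ≡ -y₂, so the sum is O.
7G: O + (19, 16) = (19, 16) (identity).
8G: tangent at (19, 16): λ = (3·19² + 26)/(2·16) ≡ 7/3. 3⁻¹ ≡ 10 (mod 29), so λ ≡ 7·10 ≡ 12.
  x = λ² - 19 - 19 = 144 - 38 ≡ 19; y = λ·(19 - 19) - 16 ≡ 13. → (19, 13)
9G: (19, 13) + (19, 16): same x and y₁ ≡ -y₂, so the sum is O.
10G: O + (19, 16) = (19, 16) (identity).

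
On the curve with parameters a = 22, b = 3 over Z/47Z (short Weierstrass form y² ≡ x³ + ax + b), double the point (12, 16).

tangent at (12, 16): λ = (3·12² + 22)/(2·16) ≡ 31/32. 32⁻¹ ≡ 25 (mod 47) since 32·25 = 800 ≡ 1, so λ ≡ 31·25 ≡ 23.
  x = λ² - 12 - 12 = 529 - 24 ≡ 35; y = λ·(12 - 35) - 16 ≡ 19. → (35, 19)

(35, 19)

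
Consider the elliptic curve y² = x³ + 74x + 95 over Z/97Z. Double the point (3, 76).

tangent at (3, 76): λ = (3·3² + 74)/(2·76) ≡ 4/55. 55⁻¹ ≡ 30 (mod 97), so λ ≡ 4·30 ≡ 23.
  x = λ² - 3 - 3 = 529 - 6 ≡ 38; y = λ·(3 - 38) - 76 ≡ 89. → (38, 89)

(38, 89)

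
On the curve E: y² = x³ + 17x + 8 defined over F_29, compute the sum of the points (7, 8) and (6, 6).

(7, 8) + (6, 6). λ = (6 - 8)/(6 - 7) ≡ 27/28 mod 29. 28⁻¹ ≡ 28 (mod 29), so λ ≡ 2.
  x = λ² - 7 - 6 = 4 - 13 ≡ 20; y = λ·(7 - 20) - 8 ≡ 24. → (20, 24)

(20, 24)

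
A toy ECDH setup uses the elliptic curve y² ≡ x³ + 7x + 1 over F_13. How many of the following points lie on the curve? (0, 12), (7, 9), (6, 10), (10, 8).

(0, 12): 12² ≡ 1, rhs ≡ 1 → on.
(7, 9): 9² ≡ 3, rhs ≡ 3 → on.
(6, 10): 10² ≡ 9, rhs ≡ 12 → off.
(10, 8): 8² ≡ 12, rhs ≡ 5 → off.

2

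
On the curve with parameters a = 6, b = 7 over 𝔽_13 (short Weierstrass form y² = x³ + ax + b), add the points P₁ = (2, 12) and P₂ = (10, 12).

(1, 1)

(2, 12) + (10, 12). λ = (12 - 12)/(10 - 2) ≡ 0/8 mod 13. 8⁻¹ ≡ 5 (mod 13), so λ ≡ 0.
  x = λ² - 2 - 10 = 0 - 12 ≡ 1; y = λ·(2 - 1) - 12 ≡ 1. → (1, 1)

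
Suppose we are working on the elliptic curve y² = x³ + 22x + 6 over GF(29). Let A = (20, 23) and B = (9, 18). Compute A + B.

(5, 26)

(20, 23) + (9, 18). λ = (18 - 23)/(9 - 20) ≡ 24/18 mod 29. 18⁻¹ ≡ 21 (mod 29) since 18·21 = 378 ≡ 1, so λ ≡ 11.
  x = λ² - 20 - 9 = 121 - 29 ≡ 5; y = λ·(20 - 5) - 23 ≡ 26. → (5, 26)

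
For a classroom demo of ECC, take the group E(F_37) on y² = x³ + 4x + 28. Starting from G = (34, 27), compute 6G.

Repeated addition: build up to 6G.
2G: tangent at (34, 27): λ = (3·34² + 4)/(2·27) ≡ 31/17. 17⁻¹ ≡ 24 (mod 37), so λ ≡ 31·24 ≡ 4.
  x = λ² - 34 - 34 = 16 - 68 ≡ 22; y = λ·(34 - 22) - 27 ≡ 21. → (22, 21)
3G: (22, 21) + (34, 27). λ = (27 - 21)/(34 - 22) ≡ 6/12 mod 37. 12⁻¹ ≡ 34 (mod 37), so λ ≡ 19.
  x = λ² - 22 - 34 = 361 - 56 ≡ 9; y = λ·(22 - 9) - 21 ≡ 4. → (9, 4)
4G: (9, 4) + (34, 27). λ = (27 - 4)/(34 - 9) ≡ 23/25 mod 37. 25⁻¹ ≡ 3 (mod 37) since 25·3 = 75 ≡ 1, so λ ≡ 32.
  x = λ² - 9 - 34 = 1024 - 43 ≡ 19; y = λ·(9 - 19) - 4 ≡ 9. → (19, 9)
5G: (19, 9) + (34, 27). λ = (27 - 9)/(34 - 19) ≡ 18/15 mod 37. 15⁻¹ ≡ 5 (mod 37), so λ ≡ 16.
  x = λ² - 19 - 34 = 256 - 53 ≡ 18; y = λ·(19 - 18) - 9 ≡ 7. → (18, 7)
6G: (18, 7) + (34, 27). λ = (27 - 7)/(34 - 18) ≡ 20/16 mod 37. 16⁻¹ ≡ 7 (mod 37), so λ ≡ 29.
  x = λ² - 18 - 34 = 841 - 52 ≡ 12; y = λ·(18 - 12) - 7 ≡ 19. → (12, 19)

(12, 19)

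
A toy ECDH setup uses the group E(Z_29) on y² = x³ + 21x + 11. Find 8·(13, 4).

Write Q = (13, 4).
Double-and-add on 8 = (1000)₂. Start with Q = (13, 4) for the leading 1-bit.
double: tangent at (13, 4): λ = (3·13² + 21)/(2·4) ≡ 6/8. 8⁻¹ ≡ 11 (mod 29), so λ ≡ 6·11 ≡ 8.
  x = λ² - 13 - 13 = 64 - 26 ≡ 9; y = λ·(13 - 9) - 4 ≡ 28. → (9, 28)
double: tangent at (9, 28): λ = (3·9² + 21)/(2·28) ≡ 3/27. 27⁻¹ ≡ 14 (mod 29) since 27·14 = 378 ≡ 1, so λ ≡ 3·14 ≡ 13.
  x = λ² - 9 - 9 = 169 - 18 ≡ 6; y = λ·(9 - 6) - 28 ≡ 11. → (6, 11)
double: tangent at (6, 11): λ = (3·6² + 21)/(2·11) ≡ 13/22. 22⁻¹ ≡ 4 (mod 29), so λ ≡ 13·4 ≡ 23.
  x = λ² - 6 - 6 = 529 - 12 ≡ 24; y = λ·(6 - 24) - 11 ≡ 10. → (24, 10)

(24, 10)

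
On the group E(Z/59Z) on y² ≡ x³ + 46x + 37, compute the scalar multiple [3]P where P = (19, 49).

(27, 28)

Repeated addition: build up to 3P.
2P: tangent at (19, 49): λ = (3·19² + 46)/(2·49) ≡ 8/39. 39⁻¹ ≡ 56 (mod 59) since 39·56 = 2184 ≡ 1, so λ ≡ 8·56 ≡ 35.
  x = λ² - 19 - 19 = 1225 - 38 ≡ 7; y = λ·(19 - 7) - 49 ≡ 17. → (7, 17)
3P: (7, 17) + (19, 49). λ = (49 - 17)/(19 - 7) ≡ 32/12 mod 59. 12⁻¹ ≡ 5 (mod 59) since 12·5 = 60 ≡ 1, so λ ≡ 42.
  x = λ² - 7 - 19 = 1764 - 26 ≡ 27; y = λ·(7 - 27) - 17 ≡ 28. → (27, 28)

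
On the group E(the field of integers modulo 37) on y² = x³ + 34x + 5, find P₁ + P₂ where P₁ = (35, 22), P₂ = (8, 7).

(24, 17)

(35, 22) + (8, 7). λ = (7 - 22)/(8 - 35) ≡ 22/10 mod 37. 10⁻¹ ≡ 26 (mod 37) since 10·26 = 260 ≡ 1, so λ ≡ 17.
  x = λ² - 35 - 8 = 289 - 43 ≡ 24; y = λ·(35 - 24) - 22 ≡ 17. → (24, 17)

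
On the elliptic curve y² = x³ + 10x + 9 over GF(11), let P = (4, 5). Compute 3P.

Repeated addition: build up to 3P.
2P: tangent at (4, 5): λ = (3·4² + 10)/(2·5) ≡ 3/10. 10⁻¹ ≡ 10 (mod 11), so λ ≡ 3·10 ≡ 8.
  x = λ² - 4 - 4 = 64 - 8 ≡ 1; y = λ·(4 - 1) - 5 ≡ 8. → (1, 8)
3P: (1, 8) + (4, 5). λ = (5 - 8)/(4 - 1) ≡ 8/3 mod 11. 3⁻¹ ≡ 4 (mod 11), so λ ≡ 10.
  x = λ² - 1 - 4 = 100 - 5 ≡ 7; y = λ·(1 - 7) - 8 ≡ 9. → (7, 9)

(7, 9)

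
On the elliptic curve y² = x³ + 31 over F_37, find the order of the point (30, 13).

7

2P: tangent at (30, 13): λ = (3·30² + 0)/(2·13) ≡ 36/26. 26⁻¹ ≡ 10 (mod 37), so λ ≡ 36·10 ≡ 27.
  x = λ² - 30 - 30 = 729 - 60 ≡ 3; y = λ·(30 - 3) - 13 ≡ 13. → (3, 13)
3P: (3, 13) + (30, 13). λ = (13 - 13)/(30 - 3) ≡ 0/27 mod 37. 27⁻¹ ≡ 11 (mod 37) since 27·11 = 297 ≡ 1, so λ ≡ 0.
  x = λ² - 3 - 30 = 0 - 33 ≡ 4; y = λ·(3 - 4) - 13 ≡ 24. → (4, 24)
4P: (4, 24) + (30, 13). λ = (13 - 24)/(30 - 4) ≡ 26/26 mod 37. 26⁻¹ ≡ 10 (mod 37), so λ ≡ 1.
  x = λ² - 4 - 30 = 1 - 34 ≡ 4; y = λ·(4 - 4) - 24 ≡ 13. → (4, 13)
5P: (4, 13) + (30, 13). λ = (13 - 13)/(30 - 4) ≡ 0/26 mod 37. 26⁻¹ ≡ 10 (mod 37), so λ ≡ 0.
  x = λ² - 4 - 30 = 0 - 34 ≡ 3; y = λ·(4 - 3) - 13 ≡ 24. → (3, 24)
6P: (3, 24) + (30, 13). λ = (13 - 24)/(30 - 3) ≡ 26/27 mod 37. 27⁻¹ ≡ 11 (mod 37), so λ ≡ 27.
  x = λ² - 3 - 30 = 729 - 33 ≡ 30; y = λ·(3 - 30) - 24 ≡ 24. → (30, 24)
7P: (30, 24) + (30, 13): same x and y₁ ≡ -y₂, so the sum is O.
7P = O, so the order is 7.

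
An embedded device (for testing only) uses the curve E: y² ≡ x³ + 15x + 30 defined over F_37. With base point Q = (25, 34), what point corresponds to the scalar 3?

(7, 16)

Repeated addition: build up to 3Q.
2Q: tangent at (25, 34): λ = (3·25² + 15)/(2·34) ≡ 3/31. 31⁻¹ ≡ 6 (mod 37), so λ ≡ 3·6 ≡ 18.
  x = λ² - 25 - 25 = 324 - 50 ≡ 15; y = λ·(25 - 15) - 34 ≡ 35. → (15, 35)
3Q: (15, 35) + (25, 34). λ = (34 - 35)/(25 - 15) ≡ 36/10 mod 37. 10⁻¹ ≡ 26 (mod 37) since 10·26 = 260 ≡ 1, so λ ≡ 11.
  x = λ² - 15 - 25 = 121 - 40 ≡ 7; y = λ·(15 - 7) - 35 ≡ 16. → (7, 16)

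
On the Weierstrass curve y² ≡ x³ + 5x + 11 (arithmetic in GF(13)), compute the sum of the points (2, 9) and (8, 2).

(4, 2)

(2, 9) + (8, 2). λ = (2 - 9)/(8 - 2) ≡ 6/6 mod 13. 6⁻¹ ≡ 11 (mod 13) since 6·11 = 66 ≡ 1, so λ ≡ 1.
  x = λ² - 2 - 8 = 1 - 10 ≡ 4; y = λ·(2 - 4) - 9 ≡ 2. → (4, 2)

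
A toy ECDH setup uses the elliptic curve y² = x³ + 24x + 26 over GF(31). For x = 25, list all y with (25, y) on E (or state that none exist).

x³ + 24x + 26 = 16251 ≡ 7 (mod 31).
Square roots of 7 mod 31: 10 and 21 (since 10² = 100 ≡ 7).

10, 21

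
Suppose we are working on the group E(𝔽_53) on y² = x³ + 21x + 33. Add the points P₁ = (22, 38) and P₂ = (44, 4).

(22, 38) + (44, 4). λ = (4 - 38)/(44 - 22) ≡ 19/22 mod 53. 22⁻¹ ≡ 41 (mod 53) since 22·41 = 902 ≡ 1, so λ ≡ 37.
  x = λ² - 22 - 44 = 1369 - 66 ≡ 31; y = λ·(22 - 31) - 38 ≡ 0. → (31, 0)

(31, 0)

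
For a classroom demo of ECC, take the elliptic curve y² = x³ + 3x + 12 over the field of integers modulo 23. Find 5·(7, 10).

Write P = (7, 10).
Repeated addition: build up to 5P.
2P: tangent at (7, 10): λ = (3·7² + 3)/(2·10) ≡ 12/20. 20⁻¹ ≡ 15 (mod 23), so λ ≡ 12·15 ≡ 19.
  x = λ² - 7 - 7 = 361 - 14 ≡ 2; y = λ·(7 - 2) - 10 ≡ 16. → (2, 16)
3P: (2, 16) + (7, 10). λ = (10 - 16)/(7 - 2) ≡ 17/5 mod 23. 5⁻¹ ≡ 14 (mod 23), so λ ≡ 8.
  x = λ² - 2 - 7 = 64 - 9 ≡ 9; y = λ·(2 - 9) - 16 ≡ 20. → (9, 20)
4P: (9, 20) + (7, 10). λ = (10 - 20)/(7 - 9) ≡ 13/21 mod 23. 21⁻¹ ≡ 11 (mod 23) since 21·11 = 231 ≡ 1, so λ ≡ 5.
  x = λ² - 9 - 7 = 25 - 16 ≡ 9; y = λ·(9 - 9) - 20 ≡ 3. → (9, 3)
5P: (9, 3) + (7, 10). λ = (10 - 3)/(7 - 9) ≡ 7/21 mod 23. 21⁻¹ ≡ 11 (mod 23) since 21·11 = 231 ≡ 1, so λ ≡ 8.
  x = λ² - 9 - 7 = 64 - 16 ≡ 2; y = λ·(9 - 2) - 3 ≡ 7. → (2, 7)

(2, 7)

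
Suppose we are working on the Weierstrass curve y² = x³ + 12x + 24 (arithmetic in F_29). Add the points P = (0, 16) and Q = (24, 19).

(10, 19)

(0, 16) + (24, 19). λ = (19 - 16)/(24 - 0) ≡ 3/24 mod 29. 24⁻¹ ≡ 23 (mod 29), so λ ≡ 11.
  x = λ² - 0 - 24 = 121 - 24 ≡ 10; y = λ·(0 - 10) - 16 ≡ 19. → (10, 19)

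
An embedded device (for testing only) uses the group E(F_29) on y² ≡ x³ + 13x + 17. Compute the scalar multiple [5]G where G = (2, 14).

(2, 15)

Double-and-add on 5 = (101)₂. Start with G = (2, 14) for the leading 1-bit.
double: tangent at (2, 14): λ = (3·2² + 13)/(2·14) ≡ 25/28. 28⁻¹ ≡ 28 (mod 29), so λ ≡ 25·28 ≡ 4.
  x = λ² - 2 - 2 = 16 - 4 ≡ 12; y = λ·(2 - 12) - 14 ≡ 4. → (12, 4)
double: tangent at (12, 4): λ = (3·12² + 13)/(2·4) ≡ 10/8. 8⁻¹ ≡ 11 (mod 29), so λ ≡ 10·11 ≡ 23.
  x = λ² - 12 - 12 = 529 - 24 ≡ 12; y = λ·(12 - 12) - 4 ≡ 25. → (12, 25)
add G: (12, 25) + (2, 14). λ = (14 - 25)/(2 - 12) ≡ 18/19 mod 29. 19⁻¹ ≡ 26 (mod 29), so λ ≡ 4.
  x = λ² - 12 - 2 = 16 - 14 ≡ 2; y = λ·(12 - 2) - 25 ≡ 15. → (2, 15)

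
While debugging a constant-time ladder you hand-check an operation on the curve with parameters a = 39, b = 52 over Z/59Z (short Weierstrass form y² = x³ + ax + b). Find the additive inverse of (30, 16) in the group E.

(30, 43)

-(30, 16) = (30, -16 mod 59) = (30, 43).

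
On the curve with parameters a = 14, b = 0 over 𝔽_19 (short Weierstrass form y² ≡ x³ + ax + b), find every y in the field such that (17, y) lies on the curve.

none

x³ + 14x + 0 = 5151 ≡ 2 (mod 19).
2 is a non-residue mod 19; no y exists.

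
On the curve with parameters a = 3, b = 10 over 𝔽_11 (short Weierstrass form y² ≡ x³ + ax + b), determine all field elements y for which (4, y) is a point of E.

x³ + 3x + 10 = 86 ≡ 9 (mod 11).
Square roots of 9 mod 11: 3 and 8 (since 3² = 9 ≡ 9).

3, 8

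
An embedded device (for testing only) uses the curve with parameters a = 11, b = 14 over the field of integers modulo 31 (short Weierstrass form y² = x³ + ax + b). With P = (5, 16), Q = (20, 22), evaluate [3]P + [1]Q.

(11, 3)

First 3P:
Repeated addition: build up to 3P.
2P: tangent at (5, 16): λ = (3·5² + 11)/(2·16) ≡ 24/1. 1⁻¹ ≡ 1 (mod 31), so λ ≡ 24·1 ≡ 24.
  x = λ² - 5 - 5 = 576 - 10 ≡ 8; y = λ·(5 - 8) - 16 ≡ 5. → (8, 5)
3P: (8, 5) + (5, 16). λ = (16 - 5)/(5 - 8) ≡ 11/28 mod 31. 28⁻¹ ≡ 10 (mod 31), so λ ≡ 17.
  x = λ² - 8 - 5 = 289 - 13 ≡ 28; y = λ·(8 - 28) - 5 ≡ 27. → (28, 27)
3P = (28, 27).
Finally 3P + Q:
(28, 27) + (20, 22). λ = (22 - 27)/(20 - 28) ≡ 26/23 mod 31. 23⁻¹ ≡ 27 (mod 31), so λ ≡ 20.
  x = λ² - 28 - 20 = 400 - 48 ≡ 11; y = λ·(28 - 11) - 27 ≡ 3. → (11, 3)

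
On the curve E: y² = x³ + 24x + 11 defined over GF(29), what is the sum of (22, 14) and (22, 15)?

O

The two points share x = 22 and their y-coordinates satisfy 14 + 15 ≡ 0 (mod 29), so they are inverses. Their sum is O.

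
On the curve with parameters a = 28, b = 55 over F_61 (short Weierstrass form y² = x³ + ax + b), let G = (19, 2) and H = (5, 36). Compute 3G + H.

(58, 35)

First 3G:
Repeated addition: build up to 3G.
2G: tangent at (19, 2): λ = (3·19² + 28)/(2·2) ≡ 13/4. 4⁻¹ ≡ 46 (mod 61) since 4·46 = 184 ≡ 1, so λ ≡ 13·46 ≡ 49.
  x = λ² - 19 - 19 = 2401 - 38 ≡ 45; y = λ·(19 - 45) - 2 ≡ 5. → (45, 5)
3G: (45, 5) + (19, 2). λ = (2 - 5)/(19 - 45) ≡ 58/35 mod 61. 35⁻¹ ≡ 7 (mod 61) since 35·7 = 245 ≡ 1, so λ ≡ 40.
  x = λ² - 45 - 19 = 1600 - 64 ≡ 11; y = λ·(45 - 11) - 5 ≡ 13. → (11, 13)
3G = (11, 13).
Finally 3G + H:
(11, 13) + (5, 36). λ = (36 - 13)/(5 - 11) ≡ 23/55 mod 61. 55⁻¹ ≡ 10 (mod 61) since 55·10 = 550 ≡ 1, so λ ≡ 47.
  x = λ² - 11 - 5 = 2209 - 16 ≡ 58; y = λ·(11 - 58) - 13 ≡ 35. → (58, 35)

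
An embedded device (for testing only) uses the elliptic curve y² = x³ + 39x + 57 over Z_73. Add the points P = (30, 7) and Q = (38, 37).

(30, 7) + (38, 37). λ = (37 - 7)/(38 - 30) ≡ 30/8 mod 73. 8⁻¹ ≡ 64 (mod 73), so λ ≡ 22.
  x = λ² - 30 - 38 = 484 - 68 ≡ 51; y = λ·(30 - 51) - 7 ≡ 42. → (51, 42)

(51, 42)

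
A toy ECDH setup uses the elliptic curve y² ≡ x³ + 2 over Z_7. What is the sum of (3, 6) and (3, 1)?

The two points share x = 3 and their y-coordinates satisfy 6 + 1 ≡ 0 (mod 7), so they are inverses. Their sum is O.

O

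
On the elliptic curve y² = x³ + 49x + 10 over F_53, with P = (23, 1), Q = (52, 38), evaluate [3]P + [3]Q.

First 3P:
Repeated addition: build up to 3P.
2P: tangent at (23, 1): λ = (3·23² + 49)/(2·1) ≡ 46/2. 2⁻¹ ≡ 27 (mod 53) since 2·27 = 54 ≡ 1, so λ ≡ 46·27 ≡ 23.
  x = λ² - 23 - 23 = 529 - 46 ≡ 6; y = λ·(23 - 6) - 1 ≡ 19. → (6, 19)
3P: (6, 19) + (23, 1). λ = (1 - 19)/(23 - 6) ≡ 35/17 mod 53. 17⁻¹ ≡ 25 (mod 53), so λ ≡ 27.
  x = λ² - 6 - 23 = 729 - 29 ≡ 11; y = λ·(6 - 11) - 19 ≡ 5. → (11, 5)
3P = (11, 5).
Next 3Q:
Repeated addition: build up to 3Q.
2Q: tangent at (52, 38): λ = (3·52² + 49)/(2·38) ≡ 52/23. 23⁻¹ ≡ 30 (mod 53) since 23·30 = 690 ≡ 1, so λ ≡ 52·30 ≡ 23.
  x = λ² - 52 - 52 = 529 - 104 ≡ 1; y = λ·(52 - 1) - 38 ≡ 22. → (1, 22)
3Q: (1, 22) + (52, 38). λ = (38 - 22)/(52 - 1) ≡ 16/51 mod 53. 51⁻¹ ≡ 26 (mod 53), so λ ≡ 45.
  x = λ² - 1 - 52 = 2025 - 53 ≡ 11; y = λ·(1 - 11) - 22 ≡ 5. → (11, 5)
3Q = (11, 5).
Finally 3P + 3Q:
tangent at (11, 5): λ = (3·11² + 49)/(2·5) ≡ 41/10. 10⁻¹ ≡ 16 (mod 53), so λ ≡ 41·16 ≡ 20.
  x = λ² - 11 - 11 = 400 - 22 ≡ 7; y = λ·(11 - 7) - 5 ≡ 22. → (7, 22)

(7, 22)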